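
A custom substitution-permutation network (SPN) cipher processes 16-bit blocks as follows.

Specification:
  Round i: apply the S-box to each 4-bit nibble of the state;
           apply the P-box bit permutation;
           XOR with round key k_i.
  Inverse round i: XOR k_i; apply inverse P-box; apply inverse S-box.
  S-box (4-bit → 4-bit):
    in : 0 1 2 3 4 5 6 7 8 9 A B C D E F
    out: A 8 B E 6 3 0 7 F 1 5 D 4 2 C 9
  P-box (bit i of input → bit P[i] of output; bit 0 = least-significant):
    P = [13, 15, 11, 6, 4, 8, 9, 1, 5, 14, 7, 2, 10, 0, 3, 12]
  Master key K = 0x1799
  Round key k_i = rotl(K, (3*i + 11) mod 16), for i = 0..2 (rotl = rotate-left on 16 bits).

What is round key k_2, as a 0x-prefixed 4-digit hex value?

0x2F32

K = 0x1799
k_0 = rotl(K, (3*0+11) mod 16) = rotl(K, 11) = 0xC8BC
k_1 = rotl(K, (3*1+11) mod 16) = rotl(K, 14) = 0x45E6
k_2 = rotl(K, (3*2+11) mod 16) = rotl(K, 1) = 0x2F32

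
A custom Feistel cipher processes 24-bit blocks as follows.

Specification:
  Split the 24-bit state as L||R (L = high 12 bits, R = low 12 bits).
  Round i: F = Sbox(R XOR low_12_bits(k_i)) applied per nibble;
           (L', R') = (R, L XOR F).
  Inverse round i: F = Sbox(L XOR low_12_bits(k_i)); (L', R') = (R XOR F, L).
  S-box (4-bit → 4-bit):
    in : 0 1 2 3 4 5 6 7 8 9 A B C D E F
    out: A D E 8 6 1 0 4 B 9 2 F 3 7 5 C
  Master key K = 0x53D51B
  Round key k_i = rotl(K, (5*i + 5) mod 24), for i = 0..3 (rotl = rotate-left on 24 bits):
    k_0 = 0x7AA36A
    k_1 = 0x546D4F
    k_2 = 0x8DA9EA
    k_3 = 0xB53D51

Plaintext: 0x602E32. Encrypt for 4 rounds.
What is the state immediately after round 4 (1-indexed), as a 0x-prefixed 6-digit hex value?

s_0 = plaintext = 0x602E32
s_1 = Round(s_0, k_0) = 0xE32119
s_2 = Round(s_1, k_1) = 0x119D22
s_3 = Round(s_2, k_2) = 0xD22722
s_4 = Round(s_3, k_3) = 0x722F6A

0x722F6A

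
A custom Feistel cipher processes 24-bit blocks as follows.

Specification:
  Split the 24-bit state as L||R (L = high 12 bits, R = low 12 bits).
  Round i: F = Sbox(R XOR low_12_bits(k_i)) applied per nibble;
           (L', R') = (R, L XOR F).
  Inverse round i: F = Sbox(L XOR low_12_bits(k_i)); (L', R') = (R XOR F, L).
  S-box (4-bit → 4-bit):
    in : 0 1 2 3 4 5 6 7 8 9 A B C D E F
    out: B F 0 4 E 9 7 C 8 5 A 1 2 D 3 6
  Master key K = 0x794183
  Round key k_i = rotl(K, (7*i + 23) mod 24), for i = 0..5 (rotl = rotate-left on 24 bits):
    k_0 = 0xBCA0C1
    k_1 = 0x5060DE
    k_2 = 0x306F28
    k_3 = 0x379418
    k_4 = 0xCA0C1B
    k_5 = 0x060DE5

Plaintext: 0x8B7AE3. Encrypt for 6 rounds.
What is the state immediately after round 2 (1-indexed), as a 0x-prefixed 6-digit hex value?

0x2B7A96

s_0 = plaintext = 0x8B7AE3
s_1 = Round(s_0, k_0) = 0xAE32B7
s_2 = Round(s_1, k_1) = 0x2B7A96
s_3 = Round(s_2, k_2) = 0xA96BA4
s_4 = Round(s_3, k_3) = 0xBA4C84
s_5 = Round(s_4, k_4) = 0xC840F2
s_6 = Round(s_5, k_5) = 0x0F2178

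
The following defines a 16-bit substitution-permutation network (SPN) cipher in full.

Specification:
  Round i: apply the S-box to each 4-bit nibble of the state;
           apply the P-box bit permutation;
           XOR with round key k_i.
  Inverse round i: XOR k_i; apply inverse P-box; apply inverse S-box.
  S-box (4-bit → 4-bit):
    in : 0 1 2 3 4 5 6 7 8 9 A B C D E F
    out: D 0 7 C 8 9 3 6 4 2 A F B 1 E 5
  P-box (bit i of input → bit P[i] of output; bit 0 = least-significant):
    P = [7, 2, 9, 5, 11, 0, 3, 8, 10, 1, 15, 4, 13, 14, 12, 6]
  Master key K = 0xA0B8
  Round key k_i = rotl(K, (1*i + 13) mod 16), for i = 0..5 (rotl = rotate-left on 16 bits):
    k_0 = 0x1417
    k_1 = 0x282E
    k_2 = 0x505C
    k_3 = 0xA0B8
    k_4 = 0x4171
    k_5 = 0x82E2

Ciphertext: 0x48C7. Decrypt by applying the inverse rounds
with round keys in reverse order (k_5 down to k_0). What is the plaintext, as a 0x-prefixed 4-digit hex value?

s_0 = ciphertext = 0x48C7
s_1 = InvRound(s_0, k_5) = 0x986E
s_2 = InvRound(s_1, k_4) = 0x7EB9
s_3 = InvRound(s_2, k_3) = 0x7F68
s_4 = InvRound(s_3, k_2) = 0xD55E
s_5 = InvRound(s_4, k_1) = 0xB054
s_6 = InvRound(s_5, k_0) = 0x5291

0x5291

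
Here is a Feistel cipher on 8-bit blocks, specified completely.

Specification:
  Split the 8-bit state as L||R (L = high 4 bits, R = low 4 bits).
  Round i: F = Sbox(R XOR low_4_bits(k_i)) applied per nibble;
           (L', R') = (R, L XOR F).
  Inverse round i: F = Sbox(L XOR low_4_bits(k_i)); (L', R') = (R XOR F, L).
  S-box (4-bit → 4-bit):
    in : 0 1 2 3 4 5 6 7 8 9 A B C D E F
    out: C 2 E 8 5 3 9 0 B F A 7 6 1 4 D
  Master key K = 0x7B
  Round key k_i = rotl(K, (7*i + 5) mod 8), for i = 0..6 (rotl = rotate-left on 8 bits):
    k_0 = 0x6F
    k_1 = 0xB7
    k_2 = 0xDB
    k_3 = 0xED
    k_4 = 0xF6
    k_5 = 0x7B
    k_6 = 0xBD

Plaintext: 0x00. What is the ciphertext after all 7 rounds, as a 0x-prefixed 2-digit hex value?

s_0 = plaintext = 0x00
s_1 = Round(s_0, k_0) = 0x0D
s_2 = Round(s_1, k_1) = 0xDA
s_3 = Round(s_2, k_2) = 0xAF
s_4 = Round(s_3, k_3) = 0xF4
s_5 = Round(s_4, k_4) = 0x41
s_6 = Round(s_5, k_5) = 0x1E
s_7 = Round(s_6, k_6) = 0xE9

0xE9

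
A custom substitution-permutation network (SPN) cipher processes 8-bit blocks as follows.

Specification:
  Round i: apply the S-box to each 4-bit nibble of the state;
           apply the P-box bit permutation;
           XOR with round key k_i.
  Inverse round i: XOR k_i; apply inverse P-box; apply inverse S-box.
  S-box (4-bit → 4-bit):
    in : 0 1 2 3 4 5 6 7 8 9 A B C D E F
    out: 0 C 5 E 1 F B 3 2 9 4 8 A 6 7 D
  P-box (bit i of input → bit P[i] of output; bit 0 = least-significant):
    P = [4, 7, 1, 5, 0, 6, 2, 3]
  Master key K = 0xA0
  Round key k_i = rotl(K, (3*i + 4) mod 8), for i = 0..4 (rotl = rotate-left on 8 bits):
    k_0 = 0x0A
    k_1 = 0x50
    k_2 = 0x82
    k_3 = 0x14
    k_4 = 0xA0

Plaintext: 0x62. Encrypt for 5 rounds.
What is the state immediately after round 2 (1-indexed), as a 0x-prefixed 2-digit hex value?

s_0 = plaintext = 0x62
s_1 = Round(s_0, k_0) = 0x51
s_2 = Round(s_1, k_1) = 0x3F
s_3 = Round(s_2, k_2) = 0xFC
s_4 = Round(s_3, k_3) = 0xB9
s_5 = Round(s_4, k_4) = 0x98

0x3F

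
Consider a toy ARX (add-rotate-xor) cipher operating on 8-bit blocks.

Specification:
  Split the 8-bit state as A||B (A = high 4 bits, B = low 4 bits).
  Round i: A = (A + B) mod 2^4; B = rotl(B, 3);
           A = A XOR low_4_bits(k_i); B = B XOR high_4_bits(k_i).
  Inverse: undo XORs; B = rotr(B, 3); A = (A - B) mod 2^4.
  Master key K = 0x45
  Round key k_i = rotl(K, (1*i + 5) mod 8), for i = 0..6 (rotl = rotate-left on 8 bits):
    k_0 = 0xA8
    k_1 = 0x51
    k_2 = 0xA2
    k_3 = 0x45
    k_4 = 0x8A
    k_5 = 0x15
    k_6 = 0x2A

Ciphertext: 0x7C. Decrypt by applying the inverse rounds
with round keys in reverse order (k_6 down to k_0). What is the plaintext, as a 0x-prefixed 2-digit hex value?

0xC3

s_0 = ciphertext = 0x7C
s_1 = InvRound(s_0, k_6) = 0x0D
s_2 = InvRound(s_1, k_5) = 0xC9
s_3 = InvRound(s_2, k_4) = 0x42
s_4 = InvRound(s_3, k_3) = 0x5C
s_5 = InvRound(s_4, k_2) = 0xBC
s_6 = InvRound(s_5, k_1) = 0x73
s_7 = InvRound(s_6, k_0) = 0xC3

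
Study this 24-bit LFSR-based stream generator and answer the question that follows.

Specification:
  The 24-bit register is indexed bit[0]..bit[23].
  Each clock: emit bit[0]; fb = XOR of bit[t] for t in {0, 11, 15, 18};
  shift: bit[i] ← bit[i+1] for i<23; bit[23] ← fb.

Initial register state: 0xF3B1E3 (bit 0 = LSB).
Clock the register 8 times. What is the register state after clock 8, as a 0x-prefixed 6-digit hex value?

reg_0 = 0xF3B1E3
clock 1: out=1, reg = 0x79D8F1
clock 2: out=1, reg = 0xBCEC78
clock 3: out=0, reg = 0xDE763C
clock 4: out=0, reg = 0xEF3B1E
clock 5: out=0, reg = 0x779D8F
clock 6: out=1, reg = 0x3BCEC7
clock 7: out=1, reg = 0x9DE763
clock 8: out=1, reg = 0xCEF3B1

0xCEF3B1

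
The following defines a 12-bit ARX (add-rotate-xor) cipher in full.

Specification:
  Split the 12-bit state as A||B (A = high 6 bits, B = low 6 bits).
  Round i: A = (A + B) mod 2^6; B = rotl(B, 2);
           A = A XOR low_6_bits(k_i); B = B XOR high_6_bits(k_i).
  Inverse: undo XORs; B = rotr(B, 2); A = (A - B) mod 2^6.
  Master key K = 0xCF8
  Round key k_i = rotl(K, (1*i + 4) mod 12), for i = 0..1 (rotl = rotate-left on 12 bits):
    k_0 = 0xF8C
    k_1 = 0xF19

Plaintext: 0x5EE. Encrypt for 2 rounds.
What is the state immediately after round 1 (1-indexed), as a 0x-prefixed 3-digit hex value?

s_0 = plaintext = 0x5EE
s_1 = Round(s_0, k_0) = 0x244
s_2 = Round(s_1, k_1) = 0x52C

0x244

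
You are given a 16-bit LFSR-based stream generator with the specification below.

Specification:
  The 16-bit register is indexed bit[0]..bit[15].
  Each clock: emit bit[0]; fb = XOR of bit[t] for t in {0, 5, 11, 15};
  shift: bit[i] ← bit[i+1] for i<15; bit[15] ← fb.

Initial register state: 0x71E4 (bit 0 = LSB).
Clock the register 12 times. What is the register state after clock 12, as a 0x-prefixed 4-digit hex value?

reg_0 = 0x71E4
clock 1: out=0, reg = 0xB8F2
clock 2: out=0, reg = 0xDC79
clock 3: out=1, reg = 0x6E3C
clock 4: out=0, reg = 0x371E
clock 5: out=0, reg = 0x1B8F
clock 6: out=1, reg = 0x0DC7
clock 7: out=1, reg = 0x06E3
clock 8: out=1, reg = 0x0371
clock 9: out=1, reg = 0x01B8
clock 10: out=0, reg = 0x80DC
clock 11: out=0, reg = 0xC06E
clock 12: out=0, reg = 0x6037

0x6037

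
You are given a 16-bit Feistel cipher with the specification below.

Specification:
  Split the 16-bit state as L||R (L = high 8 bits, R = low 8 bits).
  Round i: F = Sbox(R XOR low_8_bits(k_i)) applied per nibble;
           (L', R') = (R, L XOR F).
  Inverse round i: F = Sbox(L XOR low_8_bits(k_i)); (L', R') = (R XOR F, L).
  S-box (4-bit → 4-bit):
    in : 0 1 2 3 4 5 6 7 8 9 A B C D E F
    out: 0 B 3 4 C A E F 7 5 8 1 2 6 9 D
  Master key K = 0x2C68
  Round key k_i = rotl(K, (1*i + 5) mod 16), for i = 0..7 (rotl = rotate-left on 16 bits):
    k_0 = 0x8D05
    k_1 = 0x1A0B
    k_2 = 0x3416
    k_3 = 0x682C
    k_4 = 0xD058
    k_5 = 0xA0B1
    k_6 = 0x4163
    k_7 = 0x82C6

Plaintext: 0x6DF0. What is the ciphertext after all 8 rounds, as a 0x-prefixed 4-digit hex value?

s_0 = plaintext = 0x6DF0
s_1 = Round(s_0, k_0) = 0xF0B7
s_2 = Round(s_1, k_1) = 0xB7E2
s_3 = Round(s_2, k_2) = 0xE26B
s_4 = Round(s_3, k_3) = 0x6B2D
s_5 = Round(s_4, k_4) = 0x2D91
s_6 = Round(s_5, k_5) = 0x911D
s_7 = Round(s_6, k_6) = 0x1D68
s_8 = Round(s_7, k_7) = 0x6894

0x6894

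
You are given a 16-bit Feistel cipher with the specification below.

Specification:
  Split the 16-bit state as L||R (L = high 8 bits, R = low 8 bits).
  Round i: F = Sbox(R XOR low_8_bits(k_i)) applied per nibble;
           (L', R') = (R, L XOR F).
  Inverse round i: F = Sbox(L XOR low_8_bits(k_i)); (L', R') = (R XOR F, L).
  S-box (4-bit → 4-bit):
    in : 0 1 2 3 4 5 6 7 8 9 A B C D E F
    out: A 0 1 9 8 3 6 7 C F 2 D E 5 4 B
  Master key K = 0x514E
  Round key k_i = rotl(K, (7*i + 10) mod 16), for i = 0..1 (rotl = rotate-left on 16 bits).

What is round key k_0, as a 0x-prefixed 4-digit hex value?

0x3945

K = 0x514E
k_0 = rotl(K, (7*0+10) mod 16) = rotl(K, 10) = 0x3945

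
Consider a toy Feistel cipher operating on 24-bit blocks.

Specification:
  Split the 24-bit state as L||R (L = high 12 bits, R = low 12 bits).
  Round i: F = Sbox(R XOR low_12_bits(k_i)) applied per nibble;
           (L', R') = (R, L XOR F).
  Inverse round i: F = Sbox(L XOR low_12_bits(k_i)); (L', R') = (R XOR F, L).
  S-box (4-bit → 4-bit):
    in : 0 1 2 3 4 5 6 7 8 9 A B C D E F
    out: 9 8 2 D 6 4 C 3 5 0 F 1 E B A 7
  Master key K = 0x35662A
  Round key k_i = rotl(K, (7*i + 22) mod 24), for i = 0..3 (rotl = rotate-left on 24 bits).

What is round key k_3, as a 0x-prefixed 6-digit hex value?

0x51AB31

K = 0x35662A
k_0 = rotl(K, (7*0+22) mod 24) = rotl(K, 22) = 0x8D598A
k_1 = rotl(K, (7*1+22) mod 24) = rotl(K, 5) = 0xACC546
k_2 = rotl(K, (7*2+22) mod 24) = rotl(K, 12) = 0x62A356
k_3 = rotl(K, (7*3+22) mod 24) = rotl(K, 19) = 0x51AB31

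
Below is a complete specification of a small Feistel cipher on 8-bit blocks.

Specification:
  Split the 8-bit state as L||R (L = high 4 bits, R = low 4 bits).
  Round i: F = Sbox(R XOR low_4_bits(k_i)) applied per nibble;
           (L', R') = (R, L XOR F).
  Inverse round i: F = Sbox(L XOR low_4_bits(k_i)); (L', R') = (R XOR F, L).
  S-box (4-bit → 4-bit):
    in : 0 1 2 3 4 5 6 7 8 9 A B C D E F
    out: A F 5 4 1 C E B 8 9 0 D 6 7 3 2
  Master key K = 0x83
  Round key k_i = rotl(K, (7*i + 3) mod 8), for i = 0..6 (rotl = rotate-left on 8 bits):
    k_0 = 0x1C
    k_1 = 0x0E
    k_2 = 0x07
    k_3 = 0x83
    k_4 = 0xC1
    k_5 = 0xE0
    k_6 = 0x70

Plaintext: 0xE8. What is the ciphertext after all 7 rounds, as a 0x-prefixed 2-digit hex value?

s_0 = plaintext = 0xE8
s_1 = Round(s_0, k_0) = 0x8F
s_2 = Round(s_1, k_1) = 0xF7
s_3 = Round(s_2, k_2) = 0x75
s_4 = Round(s_3, k_3) = 0x59
s_5 = Round(s_4, k_4) = 0x9D
s_6 = Round(s_5, k_5) = 0xDE
s_7 = Round(s_6, k_6) = 0xEE

0xEE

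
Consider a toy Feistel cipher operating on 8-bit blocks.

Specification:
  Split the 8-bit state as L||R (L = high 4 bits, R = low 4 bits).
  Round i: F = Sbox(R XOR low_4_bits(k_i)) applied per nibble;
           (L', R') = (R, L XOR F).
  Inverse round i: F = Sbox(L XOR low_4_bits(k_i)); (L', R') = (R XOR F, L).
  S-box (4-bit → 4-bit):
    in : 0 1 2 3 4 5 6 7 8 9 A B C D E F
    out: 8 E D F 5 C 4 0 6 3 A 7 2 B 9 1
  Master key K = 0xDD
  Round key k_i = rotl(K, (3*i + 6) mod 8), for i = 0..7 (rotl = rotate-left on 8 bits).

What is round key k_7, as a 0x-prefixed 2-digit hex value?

K = 0xDD
k_0 = rotl(K, (3*0+6) mod 8) = rotl(K, 6) = 0x77
k_1 = rotl(K, (3*1+6) mod 8) = rotl(K, 1) = 0xBB
k_2 = rotl(K, (3*2+6) mod 8) = rotl(K, 4) = 0xDD
k_3 = rotl(K, (3*3+6) mod 8) = rotl(K, 7) = 0xEE
k_4 = rotl(K, (3*4+6) mod 8) = rotl(K, 2) = 0x77
k_5 = rotl(K, (3*5+6) mod 8) = rotl(K, 5) = 0xBB
k_6 = rotl(K, (3*6+6) mod 8) = rotl(K, 0) = 0xDD
k_7 = rotl(K, (3*7+6) mod 8) = rotl(K, 3) = 0xEE

0xEE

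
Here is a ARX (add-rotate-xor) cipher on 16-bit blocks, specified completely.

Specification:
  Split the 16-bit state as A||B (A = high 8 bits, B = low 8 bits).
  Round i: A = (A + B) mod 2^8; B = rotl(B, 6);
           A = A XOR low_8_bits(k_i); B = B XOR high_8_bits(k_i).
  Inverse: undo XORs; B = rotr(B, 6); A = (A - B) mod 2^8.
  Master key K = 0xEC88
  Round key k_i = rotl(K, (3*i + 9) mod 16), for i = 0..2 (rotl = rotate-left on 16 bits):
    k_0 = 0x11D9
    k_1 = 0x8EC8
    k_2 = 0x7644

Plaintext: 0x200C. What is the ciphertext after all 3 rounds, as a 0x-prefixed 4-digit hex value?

s_0 = plaintext = 0x200C
s_1 = Round(s_0, k_0) = 0xF512
s_2 = Round(s_1, k_1) = 0xCF0A
s_3 = Round(s_2, k_2) = 0x9DF4

0x9DF4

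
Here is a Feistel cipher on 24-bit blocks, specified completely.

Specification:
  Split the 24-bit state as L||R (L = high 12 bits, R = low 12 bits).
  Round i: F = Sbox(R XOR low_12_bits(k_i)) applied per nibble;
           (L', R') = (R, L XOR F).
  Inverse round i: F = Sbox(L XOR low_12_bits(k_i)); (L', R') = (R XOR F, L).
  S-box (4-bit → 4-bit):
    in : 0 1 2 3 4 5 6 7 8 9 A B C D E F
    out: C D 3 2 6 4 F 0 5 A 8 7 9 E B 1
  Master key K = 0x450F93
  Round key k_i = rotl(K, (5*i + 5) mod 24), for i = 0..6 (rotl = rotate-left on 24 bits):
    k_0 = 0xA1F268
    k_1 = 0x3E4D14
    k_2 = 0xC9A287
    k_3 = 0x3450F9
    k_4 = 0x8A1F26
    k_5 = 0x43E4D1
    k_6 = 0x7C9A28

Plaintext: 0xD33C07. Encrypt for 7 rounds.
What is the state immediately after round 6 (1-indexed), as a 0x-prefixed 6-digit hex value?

0x27CDFE

s_0 = plaintext = 0xD33C07
s_1 = Round(s_0, k_0) = 0xC076C2
s_2 = Round(s_1, k_1) = 0x6C2BE8
s_3 = Round(s_2, k_2) = 0xBE8C33
s_4 = Round(s_3, k_3) = 0xC33270
s_5 = Round(s_4, k_4) = 0x27027C
s_6 = Round(s_5, k_5) = 0x27CDFE
s_7 = Round(s_6, k_6) = 0xDFE293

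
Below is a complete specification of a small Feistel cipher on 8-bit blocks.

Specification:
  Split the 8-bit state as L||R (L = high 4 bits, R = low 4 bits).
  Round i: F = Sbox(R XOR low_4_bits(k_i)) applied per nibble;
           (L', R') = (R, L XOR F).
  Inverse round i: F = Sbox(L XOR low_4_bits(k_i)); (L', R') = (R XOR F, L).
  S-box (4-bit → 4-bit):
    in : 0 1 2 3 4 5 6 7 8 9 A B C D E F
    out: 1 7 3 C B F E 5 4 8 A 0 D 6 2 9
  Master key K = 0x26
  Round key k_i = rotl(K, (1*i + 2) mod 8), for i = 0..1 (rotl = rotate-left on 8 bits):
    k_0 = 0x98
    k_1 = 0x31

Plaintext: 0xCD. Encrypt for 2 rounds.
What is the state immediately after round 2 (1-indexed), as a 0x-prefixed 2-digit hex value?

0x3E

s_0 = plaintext = 0xCD
s_1 = Round(s_0, k_0) = 0xD3
s_2 = Round(s_1, k_1) = 0x3E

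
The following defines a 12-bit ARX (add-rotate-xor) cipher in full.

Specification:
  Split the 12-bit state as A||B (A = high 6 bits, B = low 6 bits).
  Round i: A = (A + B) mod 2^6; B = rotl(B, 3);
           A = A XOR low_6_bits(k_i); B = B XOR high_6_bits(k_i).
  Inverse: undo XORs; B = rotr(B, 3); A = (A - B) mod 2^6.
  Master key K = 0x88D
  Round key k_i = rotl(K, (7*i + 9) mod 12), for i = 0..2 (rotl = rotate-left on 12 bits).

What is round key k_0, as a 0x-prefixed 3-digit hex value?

0xB11

K = 0x88D
k_0 = rotl(K, (7*0+9) mod 12) = rotl(K, 9) = 0xB11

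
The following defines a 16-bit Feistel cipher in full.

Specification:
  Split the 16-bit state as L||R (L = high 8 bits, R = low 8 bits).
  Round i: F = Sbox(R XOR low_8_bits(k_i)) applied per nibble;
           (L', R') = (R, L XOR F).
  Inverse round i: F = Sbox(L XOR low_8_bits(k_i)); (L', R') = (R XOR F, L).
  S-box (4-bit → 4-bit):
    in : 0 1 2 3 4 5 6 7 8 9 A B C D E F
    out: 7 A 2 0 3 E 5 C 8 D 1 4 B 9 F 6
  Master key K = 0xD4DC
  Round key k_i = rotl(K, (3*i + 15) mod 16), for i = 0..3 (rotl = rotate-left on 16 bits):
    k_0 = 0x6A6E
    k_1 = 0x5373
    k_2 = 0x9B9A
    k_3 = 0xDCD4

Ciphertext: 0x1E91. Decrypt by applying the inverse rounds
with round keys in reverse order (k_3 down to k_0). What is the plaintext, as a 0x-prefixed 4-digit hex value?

s_0 = ciphertext = 0x1E91
s_1 = InvRound(s_0, k_3) = 0x201E
s_2 = InvRound(s_1, k_2) = 0x5F20
s_3 = InvRound(s_2, k_1) = 0x0B5F
s_4 = InvRound(s_3, k_0) = 0x010B

0x010B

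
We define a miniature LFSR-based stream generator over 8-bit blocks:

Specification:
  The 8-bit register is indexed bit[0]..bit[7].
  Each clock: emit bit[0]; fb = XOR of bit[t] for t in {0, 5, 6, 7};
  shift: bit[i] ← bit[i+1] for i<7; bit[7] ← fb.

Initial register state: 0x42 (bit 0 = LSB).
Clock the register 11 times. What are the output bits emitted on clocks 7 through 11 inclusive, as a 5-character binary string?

10110

reg_0 = 0x42
clock 1: out=0, reg = 0xA1
clock 2: out=1, reg = 0xD0
clock 3: out=0, reg = 0x68
clock 4: out=0, reg = 0x34
clock 5: out=0, reg = 0x9A
clock 6: out=0, reg = 0xCD
clock 7: out=1, reg = 0xE6
clock 8: out=0, reg = 0xF3
clock 9: out=1, reg = 0x79
clock 10: out=1, reg = 0xBC
clock 11: out=0, reg = 0x5E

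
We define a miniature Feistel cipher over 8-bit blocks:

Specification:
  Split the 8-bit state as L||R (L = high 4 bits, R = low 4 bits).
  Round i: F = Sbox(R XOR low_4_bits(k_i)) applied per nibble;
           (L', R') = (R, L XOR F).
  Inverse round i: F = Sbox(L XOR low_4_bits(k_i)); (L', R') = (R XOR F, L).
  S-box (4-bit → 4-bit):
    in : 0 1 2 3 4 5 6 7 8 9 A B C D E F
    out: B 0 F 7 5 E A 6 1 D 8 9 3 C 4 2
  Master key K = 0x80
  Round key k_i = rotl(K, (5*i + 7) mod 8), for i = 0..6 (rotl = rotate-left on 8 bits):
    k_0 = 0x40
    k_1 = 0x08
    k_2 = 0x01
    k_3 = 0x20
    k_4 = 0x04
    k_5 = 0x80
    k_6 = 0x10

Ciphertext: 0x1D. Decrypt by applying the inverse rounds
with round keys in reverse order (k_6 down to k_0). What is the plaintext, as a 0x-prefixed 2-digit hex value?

0x92

s_0 = ciphertext = 0x1D
s_1 = InvRound(s_0, k_6) = 0xD1
s_2 = InvRound(s_1, k_5) = 0xDD
s_3 = InvRound(s_2, k_4) = 0x0D
s_4 = InvRound(s_3, k_3) = 0x60
s_5 = InvRound(s_4, k_2) = 0x66
s_6 = InvRound(s_5, k_1) = 0x26
s_7 = InvRound(s_6, k_0) = 0x92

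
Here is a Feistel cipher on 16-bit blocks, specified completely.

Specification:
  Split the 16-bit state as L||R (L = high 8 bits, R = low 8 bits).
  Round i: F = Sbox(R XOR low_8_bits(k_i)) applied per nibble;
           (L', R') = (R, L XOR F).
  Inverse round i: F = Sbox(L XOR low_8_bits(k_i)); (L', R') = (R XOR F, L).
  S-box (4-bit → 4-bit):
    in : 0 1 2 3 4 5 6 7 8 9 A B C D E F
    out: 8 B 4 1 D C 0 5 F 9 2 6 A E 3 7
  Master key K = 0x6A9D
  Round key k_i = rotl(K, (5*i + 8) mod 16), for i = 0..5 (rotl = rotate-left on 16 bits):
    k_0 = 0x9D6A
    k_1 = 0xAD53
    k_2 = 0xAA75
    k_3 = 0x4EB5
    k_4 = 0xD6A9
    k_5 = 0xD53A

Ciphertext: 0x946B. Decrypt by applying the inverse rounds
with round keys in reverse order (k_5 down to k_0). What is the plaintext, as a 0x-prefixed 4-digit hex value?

0xE87C

s_0 = ciphertext = 0x946B
s_1 = InvRound(s_0, k_5) = 0x4894
s_2 = InvRound(s_1, k_4) = 0xAF48
s_3 = InvRound(s_2, k_3) = 0xFAAF
s_4 = InvRound(s_3, k_2) = 0x58FA
s_5 = InvRound(s_4, k_1) = 0x7C58
s_6 = InvRound(s_5, k_0) = 0xE87C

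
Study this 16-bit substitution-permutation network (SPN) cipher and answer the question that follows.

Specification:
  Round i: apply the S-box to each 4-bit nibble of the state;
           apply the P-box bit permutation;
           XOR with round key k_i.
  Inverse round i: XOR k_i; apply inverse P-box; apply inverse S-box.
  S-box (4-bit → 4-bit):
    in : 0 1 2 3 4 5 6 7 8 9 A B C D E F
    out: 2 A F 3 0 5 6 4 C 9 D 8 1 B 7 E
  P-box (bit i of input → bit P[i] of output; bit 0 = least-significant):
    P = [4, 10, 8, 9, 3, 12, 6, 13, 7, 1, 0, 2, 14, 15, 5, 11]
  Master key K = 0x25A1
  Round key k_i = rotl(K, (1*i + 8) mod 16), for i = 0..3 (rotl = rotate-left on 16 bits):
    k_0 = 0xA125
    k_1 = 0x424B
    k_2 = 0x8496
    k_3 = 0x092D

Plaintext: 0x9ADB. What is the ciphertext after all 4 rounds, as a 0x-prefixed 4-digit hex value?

s_0 = plaintext = 0x9ADB
s_1 = Round(s_0, k_0) = 0xDBA8
s_2 = Round(s_1, k_1) = 0xA907
s_3 = Round(s_2, k_2) = 0xDD32
s_4 = Round(s_3, k_3) = 0xD6B3

0xD6B3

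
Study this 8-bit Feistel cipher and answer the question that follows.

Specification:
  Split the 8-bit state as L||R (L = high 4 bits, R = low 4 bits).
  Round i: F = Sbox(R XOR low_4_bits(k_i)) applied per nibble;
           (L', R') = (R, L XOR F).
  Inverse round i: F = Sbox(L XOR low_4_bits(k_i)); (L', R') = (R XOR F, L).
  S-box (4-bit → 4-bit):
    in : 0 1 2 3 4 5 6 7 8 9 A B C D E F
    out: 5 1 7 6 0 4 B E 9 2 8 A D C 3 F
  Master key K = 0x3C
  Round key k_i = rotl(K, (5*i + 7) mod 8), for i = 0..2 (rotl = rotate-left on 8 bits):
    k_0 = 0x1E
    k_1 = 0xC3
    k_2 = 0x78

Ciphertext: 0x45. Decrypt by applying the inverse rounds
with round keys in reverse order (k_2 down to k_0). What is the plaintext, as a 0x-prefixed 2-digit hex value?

s_0 = ciphertext = 0x45
s_1 = InvRound(s_0, k_2) = 0x84
s_2 = InvRound(s_1, k_1) = 0xE8
s_3 = InvRound(s_2, k_0) = 0xDE

0xDE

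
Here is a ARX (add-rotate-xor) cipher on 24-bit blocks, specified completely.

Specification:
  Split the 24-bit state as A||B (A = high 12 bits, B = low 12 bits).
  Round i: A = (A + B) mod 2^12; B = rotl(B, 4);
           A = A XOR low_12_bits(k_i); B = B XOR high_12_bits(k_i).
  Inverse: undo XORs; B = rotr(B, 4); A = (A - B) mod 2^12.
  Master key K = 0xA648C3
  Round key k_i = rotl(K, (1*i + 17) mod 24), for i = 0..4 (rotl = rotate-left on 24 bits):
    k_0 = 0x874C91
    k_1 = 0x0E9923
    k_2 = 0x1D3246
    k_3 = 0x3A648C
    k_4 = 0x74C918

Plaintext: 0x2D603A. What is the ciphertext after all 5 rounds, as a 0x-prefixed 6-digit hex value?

0xE05390

s_0 = plaintext = 0x2D603A
s_1 = Round(s_0, k_0) = 0xF81BD4
s_2 = Round(s_1, k_1) = 0x276DA2
s_3 = Round(s_2, k_2) = 0x25EBFE
s_4 = Round(s_3, k_3) = 0xAD0C4D
s_5 = Round(s_4, k_4) = 0xE05390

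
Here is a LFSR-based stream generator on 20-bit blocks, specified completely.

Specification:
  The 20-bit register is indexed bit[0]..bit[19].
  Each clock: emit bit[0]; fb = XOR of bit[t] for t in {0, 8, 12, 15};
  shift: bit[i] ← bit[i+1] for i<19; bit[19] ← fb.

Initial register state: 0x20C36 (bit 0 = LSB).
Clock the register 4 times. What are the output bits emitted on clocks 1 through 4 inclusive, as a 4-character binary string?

reg_0 = 0x20C36
clock 1: out=0, reg = 0x1061B
clock 2: out=1, reg = 0x8830D
clock 3: out=1, reg = 0xC4186
clock 4: out=0, reg = 0xE20C3

0110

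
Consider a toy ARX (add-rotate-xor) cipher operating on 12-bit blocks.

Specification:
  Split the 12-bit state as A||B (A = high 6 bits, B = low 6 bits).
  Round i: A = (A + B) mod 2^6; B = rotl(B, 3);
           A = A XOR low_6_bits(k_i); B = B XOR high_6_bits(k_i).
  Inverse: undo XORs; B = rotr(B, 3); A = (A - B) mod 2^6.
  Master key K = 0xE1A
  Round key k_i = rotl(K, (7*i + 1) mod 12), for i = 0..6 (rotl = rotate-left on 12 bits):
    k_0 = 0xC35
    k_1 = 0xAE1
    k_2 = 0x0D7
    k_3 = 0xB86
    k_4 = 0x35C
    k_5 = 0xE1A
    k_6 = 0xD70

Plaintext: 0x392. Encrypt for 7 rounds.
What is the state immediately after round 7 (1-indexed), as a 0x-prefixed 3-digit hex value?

0x8F6

s_0 = plaintext = 0x392
s_1 = Round(s_0, k_0) = 0x562
s_2 = Round(s_1, k_1) = 0x5BF
s_3 = Round(s_2, k_2) = 0x0BC
s_4 = Round(s_3, k_3) = 0xE09
s_5 = Round(s_4, k_4) = 0x744
s_6 = Round(s_5, k_5) = 0xED8
s_7 = Round(s_6, k_6) = 0x8F6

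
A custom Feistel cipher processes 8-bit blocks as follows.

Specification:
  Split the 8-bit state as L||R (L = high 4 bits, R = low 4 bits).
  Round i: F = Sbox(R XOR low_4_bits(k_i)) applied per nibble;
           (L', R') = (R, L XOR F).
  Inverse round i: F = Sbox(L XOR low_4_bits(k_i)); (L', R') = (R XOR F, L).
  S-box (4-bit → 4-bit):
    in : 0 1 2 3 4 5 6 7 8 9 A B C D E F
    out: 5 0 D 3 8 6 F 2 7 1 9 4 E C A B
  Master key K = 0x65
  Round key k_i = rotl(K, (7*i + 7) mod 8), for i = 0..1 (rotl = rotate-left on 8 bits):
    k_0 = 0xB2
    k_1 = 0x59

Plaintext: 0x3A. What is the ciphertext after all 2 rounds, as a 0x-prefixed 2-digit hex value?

s_0 = plaintext = 0x3A
s_1 = Round(s_0, k_0) = 0xA4
s_2 = Round(s_1, k_1) = 0x46

0x46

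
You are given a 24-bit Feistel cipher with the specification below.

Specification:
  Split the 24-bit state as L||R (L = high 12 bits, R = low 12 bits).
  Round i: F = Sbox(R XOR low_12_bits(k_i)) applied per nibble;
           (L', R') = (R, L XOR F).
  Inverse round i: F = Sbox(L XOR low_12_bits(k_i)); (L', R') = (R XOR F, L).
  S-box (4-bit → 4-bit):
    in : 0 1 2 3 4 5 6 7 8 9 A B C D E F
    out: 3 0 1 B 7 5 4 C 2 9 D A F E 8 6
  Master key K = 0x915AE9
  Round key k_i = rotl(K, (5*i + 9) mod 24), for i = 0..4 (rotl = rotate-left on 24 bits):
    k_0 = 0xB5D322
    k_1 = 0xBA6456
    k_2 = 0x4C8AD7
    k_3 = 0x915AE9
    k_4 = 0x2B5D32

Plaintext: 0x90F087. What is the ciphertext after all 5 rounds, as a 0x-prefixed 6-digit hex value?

0x7CD77A

s_0 = plaintext = 0x90F087
s_1 = Round(s_0, k_0) = 0x0872DA
s_2 = Round(s_1, k_1) = 0x2DA4A8
s_3 = Round(s_2, k_2) = 0x4A8A1C
s_4 = Round(s_3, k_3) = 0xA1C7CD
s_5 = Round(s_4, k_4) = 0x7CD77A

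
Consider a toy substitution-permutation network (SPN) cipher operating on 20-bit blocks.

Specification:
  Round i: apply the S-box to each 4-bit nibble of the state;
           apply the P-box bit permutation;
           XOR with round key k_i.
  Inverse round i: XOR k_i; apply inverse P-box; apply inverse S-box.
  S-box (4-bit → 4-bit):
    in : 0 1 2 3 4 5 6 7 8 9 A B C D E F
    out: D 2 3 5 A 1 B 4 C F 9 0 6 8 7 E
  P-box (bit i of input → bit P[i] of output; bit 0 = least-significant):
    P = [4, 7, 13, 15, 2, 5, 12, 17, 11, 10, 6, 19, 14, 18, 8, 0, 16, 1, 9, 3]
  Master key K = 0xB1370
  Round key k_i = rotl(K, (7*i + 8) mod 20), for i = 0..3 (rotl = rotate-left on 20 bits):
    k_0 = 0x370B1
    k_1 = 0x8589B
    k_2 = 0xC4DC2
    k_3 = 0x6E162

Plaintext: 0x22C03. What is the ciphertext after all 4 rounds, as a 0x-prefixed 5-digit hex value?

0xC6411

s_0 = plaintext = 0x22C03
s_1 = Round(s_0, k_0) = 0x404E7
s_2 = Round(s_1, k_1) = 0x02DB4
s_3 = Round(s_2, k_2) = 0x18F4A
s_4 = Round(s_3, k_3) = 0xC6411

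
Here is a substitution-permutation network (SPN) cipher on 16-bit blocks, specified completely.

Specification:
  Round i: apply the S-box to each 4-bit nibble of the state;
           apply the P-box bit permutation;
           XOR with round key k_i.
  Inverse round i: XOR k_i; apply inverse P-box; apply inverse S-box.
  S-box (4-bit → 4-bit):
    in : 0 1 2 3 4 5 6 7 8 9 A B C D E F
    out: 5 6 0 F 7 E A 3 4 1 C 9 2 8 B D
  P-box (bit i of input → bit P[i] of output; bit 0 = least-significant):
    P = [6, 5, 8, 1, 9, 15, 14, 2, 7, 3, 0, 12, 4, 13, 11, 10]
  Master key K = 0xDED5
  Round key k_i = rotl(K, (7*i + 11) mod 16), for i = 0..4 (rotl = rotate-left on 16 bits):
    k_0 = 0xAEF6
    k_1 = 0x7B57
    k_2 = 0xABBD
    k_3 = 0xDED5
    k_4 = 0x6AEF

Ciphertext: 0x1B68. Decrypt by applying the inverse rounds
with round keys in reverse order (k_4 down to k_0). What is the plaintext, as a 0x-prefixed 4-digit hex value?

s_0 = ciphertext = 0x1B68
s_1 = InvRound(s_0, k_4) = 0xCFAA
s_2 = InvRound(s_1, k_3) = 0x95D3
s_3 = InvRound(s_2, k_2) = 0x56BE
s_4 = InvRound(s_3, k_1) = 0x5424
s_5 = InvRound(s_4, k_0) = 0x4B4B

0x4B4B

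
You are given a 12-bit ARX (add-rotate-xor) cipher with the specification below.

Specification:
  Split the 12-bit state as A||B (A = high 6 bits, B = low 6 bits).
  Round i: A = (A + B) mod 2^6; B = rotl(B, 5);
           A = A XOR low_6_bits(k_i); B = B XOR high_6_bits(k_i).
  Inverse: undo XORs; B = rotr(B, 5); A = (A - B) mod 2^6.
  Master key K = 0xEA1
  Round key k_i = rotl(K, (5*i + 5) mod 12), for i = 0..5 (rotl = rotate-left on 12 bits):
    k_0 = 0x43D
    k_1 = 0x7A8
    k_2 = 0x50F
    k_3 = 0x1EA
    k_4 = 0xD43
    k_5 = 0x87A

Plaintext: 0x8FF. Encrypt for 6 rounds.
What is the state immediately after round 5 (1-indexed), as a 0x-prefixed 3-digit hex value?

s_0 = plaintext = 0x8FF
s_1 = Round(s_0, k_0) = 0x7EF
s_2 = Round(s_1, k_1) = 0x9A9
s_3 = Round(s_2, k_2) = 0x020
s_4 = Round(s_3, k_3) = 0x297
s_5 = Round(s_4, k_4) = 0x89E
s_6 = Round(s_5, k_5) = 0xEAE

0x89E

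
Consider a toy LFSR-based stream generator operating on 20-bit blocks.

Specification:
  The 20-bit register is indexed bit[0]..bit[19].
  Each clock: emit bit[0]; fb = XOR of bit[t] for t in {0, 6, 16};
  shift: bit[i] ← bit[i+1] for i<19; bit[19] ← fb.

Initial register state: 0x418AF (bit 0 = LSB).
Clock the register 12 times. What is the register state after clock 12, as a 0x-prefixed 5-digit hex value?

0xD5941

reg_0 = 0x418AF
clock 1: out=1, reg = 0xA0C57
clock 2: out=1, reg = 0x5062B
clock 3: out=1, reg = 0x28315
clock 4: out=1, reg = 0x9418A
clock 5: out=0, reg = 0xCA0C5
clock 6: out=1, reg = 0x65062
clock 7: out=0, reg = 0xB2831
clock 8: out=1, reg = 0x59418
clock 9: out=0, reg = 0xACA0C
clock 10: out=0, reg = 0x56506
clock 11: out=0, reg = 0xAB283
clock 12: out=1, reg = 0xD5941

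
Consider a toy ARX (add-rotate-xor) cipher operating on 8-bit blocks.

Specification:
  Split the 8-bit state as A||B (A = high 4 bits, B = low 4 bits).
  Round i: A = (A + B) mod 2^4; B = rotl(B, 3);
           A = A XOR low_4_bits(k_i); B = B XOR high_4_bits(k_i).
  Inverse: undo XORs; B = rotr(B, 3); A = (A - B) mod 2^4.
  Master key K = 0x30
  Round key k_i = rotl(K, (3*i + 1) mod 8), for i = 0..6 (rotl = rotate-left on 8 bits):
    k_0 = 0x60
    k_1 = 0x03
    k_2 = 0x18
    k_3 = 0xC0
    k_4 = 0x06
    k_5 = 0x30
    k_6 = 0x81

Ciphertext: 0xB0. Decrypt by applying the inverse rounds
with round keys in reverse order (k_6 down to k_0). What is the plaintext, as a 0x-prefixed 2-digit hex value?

0x50

s_0 = ciphertext = 0xB0
s_1 = InvRound(s_0, k_6) = 0x91
s_2 = InvRound(s_1, k_5) = 0x54
s_3 = InvRound(s_2, k_4) = 0xB8
s_4 = InvRound(s_3, k_3) = 0x38
s_5 = InvRound(s_4, k_2) = 0x83
s_6 = InvRound(s_5, k_1) = 0x56
s_7 = InvRound(s_6, k_0) = 0x50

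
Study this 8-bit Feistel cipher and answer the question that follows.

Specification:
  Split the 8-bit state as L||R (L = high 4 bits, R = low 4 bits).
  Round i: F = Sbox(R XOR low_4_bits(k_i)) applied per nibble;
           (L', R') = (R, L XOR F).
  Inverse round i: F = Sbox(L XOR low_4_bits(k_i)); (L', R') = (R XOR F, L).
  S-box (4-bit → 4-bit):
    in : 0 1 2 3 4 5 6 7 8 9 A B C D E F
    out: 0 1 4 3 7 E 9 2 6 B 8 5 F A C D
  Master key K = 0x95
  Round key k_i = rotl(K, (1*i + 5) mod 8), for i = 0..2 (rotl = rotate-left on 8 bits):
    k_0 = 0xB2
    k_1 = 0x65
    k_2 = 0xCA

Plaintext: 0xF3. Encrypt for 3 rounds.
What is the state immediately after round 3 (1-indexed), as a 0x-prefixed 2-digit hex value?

s_0 = plaintext = 0xF3
s_1 = Round(s_0, k_0) = 0x3E
s_2 = Round(s_1, k_1) = 0xE6
s_3 = Round(s_2, k_2) = 0x61

0x61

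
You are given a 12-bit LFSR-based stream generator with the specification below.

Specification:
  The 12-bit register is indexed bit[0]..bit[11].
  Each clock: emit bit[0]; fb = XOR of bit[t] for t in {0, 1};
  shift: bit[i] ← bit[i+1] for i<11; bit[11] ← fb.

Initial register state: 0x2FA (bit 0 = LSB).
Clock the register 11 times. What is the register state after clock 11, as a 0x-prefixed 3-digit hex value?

reg_0 = 0x2FA
clock 1: out=0, reg = 0x97D
clock 2: out=1, reg = 0xCBE
clock 3: out=0, reg = 0xE5F
clock 4: out=1, reg = 0x72F
clock 5: out=1, reg = 0x397
clock 6: out=1, reg = 0x1CB
clock 7: out=1, reg = 0x0E5
clock 8: out=1, reg = 0x872
clock 9: out=0, reg = 0xC39
clock 10: out=1, reg = 0xE1C
clock 11: out=0, reg = 0x70E

0x70E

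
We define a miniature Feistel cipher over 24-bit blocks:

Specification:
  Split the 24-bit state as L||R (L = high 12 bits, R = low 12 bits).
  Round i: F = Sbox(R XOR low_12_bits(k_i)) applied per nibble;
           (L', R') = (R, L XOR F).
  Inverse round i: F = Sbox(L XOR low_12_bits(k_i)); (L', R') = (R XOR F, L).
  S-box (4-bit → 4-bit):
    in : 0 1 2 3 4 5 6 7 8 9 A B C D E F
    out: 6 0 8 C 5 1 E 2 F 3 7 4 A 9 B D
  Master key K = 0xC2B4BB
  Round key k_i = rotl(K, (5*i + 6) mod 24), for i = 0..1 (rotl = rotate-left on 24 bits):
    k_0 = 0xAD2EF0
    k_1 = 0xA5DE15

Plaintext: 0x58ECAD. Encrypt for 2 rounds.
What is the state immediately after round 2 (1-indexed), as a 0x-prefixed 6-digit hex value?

0xD97055

s_0 = plaintext = 0x58ECAD
s_1 = Round(s_0, k_0) = 0xCADD97
s_2 = Round(s_1, k_1) = 0xD97055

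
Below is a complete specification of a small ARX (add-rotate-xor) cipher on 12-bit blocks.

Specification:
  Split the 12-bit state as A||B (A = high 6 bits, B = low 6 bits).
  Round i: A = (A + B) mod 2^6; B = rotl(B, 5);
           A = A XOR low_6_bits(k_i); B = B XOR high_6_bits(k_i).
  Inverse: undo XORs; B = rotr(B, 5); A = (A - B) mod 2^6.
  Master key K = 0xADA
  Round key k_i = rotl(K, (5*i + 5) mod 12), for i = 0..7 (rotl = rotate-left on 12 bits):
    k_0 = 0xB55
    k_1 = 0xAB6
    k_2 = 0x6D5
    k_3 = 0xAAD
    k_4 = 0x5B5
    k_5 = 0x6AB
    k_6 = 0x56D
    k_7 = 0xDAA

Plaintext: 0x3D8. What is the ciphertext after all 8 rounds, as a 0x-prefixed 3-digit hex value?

s_0 = plaintext = 0x3D8
s_1 = Round(s_0, k_0) = 0xCA1
s_2 = Round(s_1, k_1) = 0x95A
s_3 = Round(s_2, k_2) = 0xA96
s_4 = Round(s_3, k_3) = 0xB61
s_5 = Round(s_4, k_4) = 0xEE6
s_6 = Round(s_5, k_5) = 0x289
s_7 = Round(s_6, k_6) = 0xFB1
s_8 = Round(s_7, k_7) = 0x14E

0x14E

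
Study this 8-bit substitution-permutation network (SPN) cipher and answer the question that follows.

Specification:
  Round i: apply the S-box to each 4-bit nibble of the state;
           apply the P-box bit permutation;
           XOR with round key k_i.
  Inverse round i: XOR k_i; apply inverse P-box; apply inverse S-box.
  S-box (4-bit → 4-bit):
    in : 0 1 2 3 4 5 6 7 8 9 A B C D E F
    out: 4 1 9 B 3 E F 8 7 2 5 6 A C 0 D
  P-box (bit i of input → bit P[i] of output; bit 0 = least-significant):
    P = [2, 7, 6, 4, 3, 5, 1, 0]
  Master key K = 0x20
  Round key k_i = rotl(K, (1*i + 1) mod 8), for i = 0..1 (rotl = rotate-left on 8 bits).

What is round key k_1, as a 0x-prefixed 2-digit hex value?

0x80

K = 0x20
k_0 = rotl(K, (1*0+1) mod 8) = rotl(K, 1) = 0x40
k_1 = rotl(K, (1*1+1) mod 8) = rotl(K, 2) = 0x80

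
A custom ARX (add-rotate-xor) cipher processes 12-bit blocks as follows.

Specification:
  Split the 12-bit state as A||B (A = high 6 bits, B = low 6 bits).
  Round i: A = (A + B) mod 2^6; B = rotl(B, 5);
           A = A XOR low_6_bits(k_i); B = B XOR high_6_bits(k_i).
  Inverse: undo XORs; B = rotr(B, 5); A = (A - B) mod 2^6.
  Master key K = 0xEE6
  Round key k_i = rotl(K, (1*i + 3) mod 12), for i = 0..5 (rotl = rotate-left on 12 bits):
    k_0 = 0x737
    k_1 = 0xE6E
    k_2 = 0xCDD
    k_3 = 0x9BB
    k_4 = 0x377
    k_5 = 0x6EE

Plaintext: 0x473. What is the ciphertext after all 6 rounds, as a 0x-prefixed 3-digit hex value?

s_0 = plaintext = 0x473
s_1 = Round(s_0, k_0) = 0xCE5
s_2 = Round(s_1, k_1) = 0xD8B
s_3 = Round(s_2, k_2) = 0x716
s_4 = Round(s_3, k_3) = 0x26D
s_5 = Round(s_4, k_4) = 0x07B
s_6 = Round(s_5, k_5) = 0x4A6

0x4A6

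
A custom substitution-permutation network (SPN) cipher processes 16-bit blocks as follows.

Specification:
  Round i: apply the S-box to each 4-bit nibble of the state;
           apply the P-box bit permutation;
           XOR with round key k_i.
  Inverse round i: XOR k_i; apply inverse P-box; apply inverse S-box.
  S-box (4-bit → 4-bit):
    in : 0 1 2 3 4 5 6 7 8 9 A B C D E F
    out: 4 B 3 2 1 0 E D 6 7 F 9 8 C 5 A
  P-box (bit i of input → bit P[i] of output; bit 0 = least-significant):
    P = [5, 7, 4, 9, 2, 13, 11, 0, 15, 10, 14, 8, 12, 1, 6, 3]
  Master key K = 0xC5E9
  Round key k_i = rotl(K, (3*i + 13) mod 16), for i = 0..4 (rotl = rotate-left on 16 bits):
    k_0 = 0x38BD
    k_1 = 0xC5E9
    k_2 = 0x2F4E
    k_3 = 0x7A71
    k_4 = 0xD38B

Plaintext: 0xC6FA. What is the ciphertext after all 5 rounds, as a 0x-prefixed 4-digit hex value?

s_0 = plaintext = 0xC6FA
s_1 = Round(s_0, k_0) = 0x5F04
s_2 = Round(s_1, k_1) = 0xC8C9
s_3 = Round(s_2, k_2) = 0x6BF7
s_4 = Round(s_3, k_3) = 0xD90A
s_5 = Round(s_4, k_4) = 0x1D73

0x1D73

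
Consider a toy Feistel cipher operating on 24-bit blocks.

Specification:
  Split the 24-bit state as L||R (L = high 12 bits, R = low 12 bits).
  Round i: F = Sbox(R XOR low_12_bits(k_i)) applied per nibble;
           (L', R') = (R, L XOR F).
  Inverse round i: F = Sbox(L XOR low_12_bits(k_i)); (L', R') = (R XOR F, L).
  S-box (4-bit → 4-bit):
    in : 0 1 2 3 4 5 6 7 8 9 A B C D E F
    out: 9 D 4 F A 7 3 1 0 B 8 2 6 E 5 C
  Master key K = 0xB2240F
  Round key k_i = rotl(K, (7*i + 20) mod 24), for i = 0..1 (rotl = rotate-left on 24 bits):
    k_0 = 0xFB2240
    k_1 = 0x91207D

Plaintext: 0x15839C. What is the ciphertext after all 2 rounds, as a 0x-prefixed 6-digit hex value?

s_0 = plaintext = 0x15839C
s_1 = Round(s_0, k_0) = 0x39CCBE
s_2 = Round(s_1, k_1) = 0xCBE5F3

0xCBE5F3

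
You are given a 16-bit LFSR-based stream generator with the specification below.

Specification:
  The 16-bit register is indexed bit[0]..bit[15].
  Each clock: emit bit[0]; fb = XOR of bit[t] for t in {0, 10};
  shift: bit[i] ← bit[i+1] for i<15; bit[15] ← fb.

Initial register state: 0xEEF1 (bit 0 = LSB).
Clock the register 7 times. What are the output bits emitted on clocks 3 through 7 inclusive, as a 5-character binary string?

00111

reg_0 = 0xEEF1
clock 1: out=1, reg = 0x7778
clock 2: out=0, reg = 0xBBBC
clock 3: out=0, reg = 0x5DDE
clock 4: out=0, reg = 0xAEEF
clock 5: out=1, reg = 0x5777
clock 6: out=1, reg = 0x2BBB
clock 7: out=1, reg = 0x95DD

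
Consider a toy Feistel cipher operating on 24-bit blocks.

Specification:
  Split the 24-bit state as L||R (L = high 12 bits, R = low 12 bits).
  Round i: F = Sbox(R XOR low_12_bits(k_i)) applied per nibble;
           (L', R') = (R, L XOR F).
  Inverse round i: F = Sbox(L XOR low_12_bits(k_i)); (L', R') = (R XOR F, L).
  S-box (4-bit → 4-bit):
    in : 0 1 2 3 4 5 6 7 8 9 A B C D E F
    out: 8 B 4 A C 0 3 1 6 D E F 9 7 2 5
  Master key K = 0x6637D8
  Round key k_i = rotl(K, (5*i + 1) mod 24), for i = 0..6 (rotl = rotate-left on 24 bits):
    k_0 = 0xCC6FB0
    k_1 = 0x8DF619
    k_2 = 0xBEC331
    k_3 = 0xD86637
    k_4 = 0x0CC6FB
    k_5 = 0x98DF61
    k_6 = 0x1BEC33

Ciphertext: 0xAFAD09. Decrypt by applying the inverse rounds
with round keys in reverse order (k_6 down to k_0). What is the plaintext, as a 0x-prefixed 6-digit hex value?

0x4C9597

s_0 = ciphertext = 0xAFAD09
s_1 = InvRound(s_0, k_6) = 0xE94AFA
s_2 = InvRound(s_1, k_5) = 0x1AAE94
s_3 = InvRound(s_2, k_4) = 0xF9F1AA
s_4 = InvRound(s_3, k_3) = 0xC4CF9F
s_5 = InvRound(s_4, k_2) = 0xA88C4C
s_6 = InvRound(s_5, k_1) = 0x597A88
s_7 = InvRound(s_6, k_0) = 0x4C9597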